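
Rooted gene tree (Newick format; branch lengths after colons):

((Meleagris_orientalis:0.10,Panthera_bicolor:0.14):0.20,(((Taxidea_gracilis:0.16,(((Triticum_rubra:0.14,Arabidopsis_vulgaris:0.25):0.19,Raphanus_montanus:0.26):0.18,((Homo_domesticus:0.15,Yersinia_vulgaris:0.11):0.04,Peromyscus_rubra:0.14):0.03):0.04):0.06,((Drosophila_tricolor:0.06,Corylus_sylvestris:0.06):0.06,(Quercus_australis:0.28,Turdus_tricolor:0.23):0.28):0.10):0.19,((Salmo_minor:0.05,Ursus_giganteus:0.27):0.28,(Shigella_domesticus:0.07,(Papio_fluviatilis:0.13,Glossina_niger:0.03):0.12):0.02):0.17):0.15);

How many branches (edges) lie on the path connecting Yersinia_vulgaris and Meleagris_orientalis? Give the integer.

9

The MRCA of Yersinia_vulgaris and Meleagris_orientalis is the root of the tree.
From Yersinia_vulgaris up to that node: 7 branches. From Meleagris_orientalis up to the same node: 2 branches. Total: 7 + 2 = 9.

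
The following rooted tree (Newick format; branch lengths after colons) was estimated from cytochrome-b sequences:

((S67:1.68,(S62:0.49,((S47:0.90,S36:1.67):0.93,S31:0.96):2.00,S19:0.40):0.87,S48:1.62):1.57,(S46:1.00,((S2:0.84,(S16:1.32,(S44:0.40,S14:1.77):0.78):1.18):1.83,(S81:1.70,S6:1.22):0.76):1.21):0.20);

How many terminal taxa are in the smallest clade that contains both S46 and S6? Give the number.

7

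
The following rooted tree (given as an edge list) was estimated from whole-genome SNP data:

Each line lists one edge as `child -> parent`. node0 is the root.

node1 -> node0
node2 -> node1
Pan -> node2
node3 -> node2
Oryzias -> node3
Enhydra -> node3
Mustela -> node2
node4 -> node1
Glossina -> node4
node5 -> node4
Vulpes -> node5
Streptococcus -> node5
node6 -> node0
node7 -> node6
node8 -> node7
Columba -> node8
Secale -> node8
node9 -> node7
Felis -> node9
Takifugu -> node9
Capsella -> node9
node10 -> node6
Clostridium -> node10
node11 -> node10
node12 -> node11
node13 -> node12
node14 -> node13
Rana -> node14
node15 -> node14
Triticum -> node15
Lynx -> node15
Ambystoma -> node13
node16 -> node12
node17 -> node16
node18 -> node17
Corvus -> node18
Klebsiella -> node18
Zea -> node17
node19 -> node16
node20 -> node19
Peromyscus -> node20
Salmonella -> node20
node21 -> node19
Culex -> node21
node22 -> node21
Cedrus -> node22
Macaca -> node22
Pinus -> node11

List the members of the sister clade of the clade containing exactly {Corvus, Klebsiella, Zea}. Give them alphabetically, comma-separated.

The clade containing exactly {Corvus, Klebsiella, Zea} attaches to the tree at the node subtending (((Corvus,Klebsiella),Zea),((Peromyscus,Salmonella),(Culex,(Cedrus,Macaca)))).
The other lineage descending from that same node — the sister group — is ((Peromyscus,Salmonella),(Culex,(Cedrus,Macaca))); its 5 tips in alphabetical order are the answer.

Cedrus, Culex, Macaca, Peromyscus, Salmonella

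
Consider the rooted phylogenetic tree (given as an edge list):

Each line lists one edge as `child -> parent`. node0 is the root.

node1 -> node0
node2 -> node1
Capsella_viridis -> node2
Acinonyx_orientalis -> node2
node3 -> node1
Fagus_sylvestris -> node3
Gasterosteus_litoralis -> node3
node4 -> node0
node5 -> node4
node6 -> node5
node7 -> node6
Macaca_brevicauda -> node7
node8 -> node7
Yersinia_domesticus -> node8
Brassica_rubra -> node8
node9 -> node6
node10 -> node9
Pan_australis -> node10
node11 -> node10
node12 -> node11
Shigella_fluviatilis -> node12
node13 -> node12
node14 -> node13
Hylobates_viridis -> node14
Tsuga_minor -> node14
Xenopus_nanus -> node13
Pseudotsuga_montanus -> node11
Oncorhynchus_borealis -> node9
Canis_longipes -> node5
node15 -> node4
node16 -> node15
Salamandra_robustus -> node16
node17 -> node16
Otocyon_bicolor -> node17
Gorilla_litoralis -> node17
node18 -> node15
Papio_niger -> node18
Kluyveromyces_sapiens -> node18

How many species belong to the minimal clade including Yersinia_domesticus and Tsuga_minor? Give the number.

The MRCA of Yersinia_domesticus and Tsuga_minor is the node subtending ((Macaca_brevicauda,(Yersinia_domesticus,Brassica_rubra)),((Pan_australis,((Shigella_fluviatilis,((Hylobates_viridis,Tsuga_minor),Xenopus_nanus)),Pseudotsuga_montanus)),Oncorhynchus_borealis)).
That clade contains 10 terminal taxa: Brassica_rubra, Hylobates_viridis, Macaca_brevicauda, Oncorhynchus_borealis, Pan_australis, Pseudotsuga_montanus, Shigella_fluviatilis, Tsuga_minor, Xenopus_nanus, Yersinia_domesticus.

10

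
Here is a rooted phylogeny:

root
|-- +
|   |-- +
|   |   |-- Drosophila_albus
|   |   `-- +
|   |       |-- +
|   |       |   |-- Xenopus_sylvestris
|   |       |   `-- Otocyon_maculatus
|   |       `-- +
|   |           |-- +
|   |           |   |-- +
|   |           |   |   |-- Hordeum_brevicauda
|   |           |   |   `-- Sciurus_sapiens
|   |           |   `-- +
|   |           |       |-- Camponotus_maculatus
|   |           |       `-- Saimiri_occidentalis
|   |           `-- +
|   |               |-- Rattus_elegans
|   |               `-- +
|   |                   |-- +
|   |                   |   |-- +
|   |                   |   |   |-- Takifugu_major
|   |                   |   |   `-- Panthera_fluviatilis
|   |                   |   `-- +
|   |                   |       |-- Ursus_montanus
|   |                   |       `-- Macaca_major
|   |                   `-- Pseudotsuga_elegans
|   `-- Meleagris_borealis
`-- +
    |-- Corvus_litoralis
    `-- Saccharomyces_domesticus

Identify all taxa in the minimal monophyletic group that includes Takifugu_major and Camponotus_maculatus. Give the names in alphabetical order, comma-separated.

Camponotus_maculatus, Hordeum_brevicauda, Macaca_major, Panthera_fluviatilis, Pseudotsuga_elegans, Rattus_elegans, Saimiri_occidentalis, Sciurus_sapiens, Takifugu_major, Ursus_montanus

Tracing Takifugu_major: it sits inside (Takifugu_major,Panthera_fluviatilis).
Tracing Camponotus_maculatus: it sits inside (Camponotus_maculatus,Saimiri_occidentalis).
The smallest clade enclosing both is (((Hordeum_brevicauda,Sciurus_sapiens),(Camponotus_maculatus,Saimiri_occidentalis)),(Rattus_elegans,(((Takifugu_major,Panthera_fluviatilis),(Ursus_montanus,Macaca_major)),Pseudotsuga_elegans))); the answer is its 10 terminal taxa in alphabetical order.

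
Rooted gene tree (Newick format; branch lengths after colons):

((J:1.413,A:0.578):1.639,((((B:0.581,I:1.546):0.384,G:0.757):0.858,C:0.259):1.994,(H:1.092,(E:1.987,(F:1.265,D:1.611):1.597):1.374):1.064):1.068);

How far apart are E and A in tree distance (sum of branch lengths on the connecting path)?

The path runs E → … → MRCA → … → A; the MRCA is the root of the tree.
Branch lengths along that path: 1.987 + 1.374 + 1.064 + 1.068 + 1.639 + 0.578 = 7.710.

7.710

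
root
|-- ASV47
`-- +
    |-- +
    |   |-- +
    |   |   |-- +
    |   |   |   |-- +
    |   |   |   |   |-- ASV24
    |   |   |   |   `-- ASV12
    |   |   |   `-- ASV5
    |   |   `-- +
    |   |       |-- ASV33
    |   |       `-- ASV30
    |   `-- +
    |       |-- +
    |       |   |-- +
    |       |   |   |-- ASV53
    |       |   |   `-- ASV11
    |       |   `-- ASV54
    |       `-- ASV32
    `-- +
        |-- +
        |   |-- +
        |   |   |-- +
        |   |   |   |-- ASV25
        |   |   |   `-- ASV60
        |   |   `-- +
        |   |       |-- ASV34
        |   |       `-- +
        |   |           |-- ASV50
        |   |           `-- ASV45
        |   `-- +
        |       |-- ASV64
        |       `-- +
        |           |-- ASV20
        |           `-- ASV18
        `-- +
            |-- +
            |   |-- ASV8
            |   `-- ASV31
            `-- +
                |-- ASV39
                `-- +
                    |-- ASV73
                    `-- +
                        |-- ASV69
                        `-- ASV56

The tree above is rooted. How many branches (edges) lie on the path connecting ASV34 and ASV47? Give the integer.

The MRCA of ASV34 and ASV47 is the root of the tree.
From ASV34 up to that node: 6 branches. From ASV47 up to the same node: 1 branch. Total: 6 + 1 = 7.

7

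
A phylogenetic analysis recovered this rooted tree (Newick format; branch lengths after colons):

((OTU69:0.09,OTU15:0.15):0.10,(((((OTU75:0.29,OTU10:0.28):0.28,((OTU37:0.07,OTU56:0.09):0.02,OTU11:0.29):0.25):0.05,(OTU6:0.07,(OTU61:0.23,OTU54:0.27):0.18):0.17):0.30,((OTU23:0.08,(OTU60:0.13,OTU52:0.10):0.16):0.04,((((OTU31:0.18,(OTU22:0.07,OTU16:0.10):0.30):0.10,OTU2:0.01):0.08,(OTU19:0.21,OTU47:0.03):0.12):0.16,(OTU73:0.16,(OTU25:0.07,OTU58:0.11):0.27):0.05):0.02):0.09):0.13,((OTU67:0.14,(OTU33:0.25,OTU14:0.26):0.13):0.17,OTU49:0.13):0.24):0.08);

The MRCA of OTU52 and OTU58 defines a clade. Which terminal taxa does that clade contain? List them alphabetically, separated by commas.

Tracing OTU52: it sits inside (OTU60,OTU52).
Tracing OTU58: it sits inside (OTU25,OTU58).
The smallest clade enclosing both is ((OTU23,(OTU60,OTU52)),((((OTU31,(OTU22,OTU16)),OTU2),(OTU19,OTU47)),(OTU73,(OTU25,OTU58)))); the answer is its 12 terminal taxa in alphabetical order.

OTU16, OTU19, OTU2, OTU22, OTU23, OTU25, OTU31, OTU47, OTU52, OTU58, OTU60, OTU73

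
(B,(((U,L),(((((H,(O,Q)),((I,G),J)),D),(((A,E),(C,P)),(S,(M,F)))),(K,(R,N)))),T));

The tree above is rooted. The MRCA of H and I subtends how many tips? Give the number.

The MRCA of H and I is the node subtending ((H,(O,Q)),((I,G),J)).
That clade contains 6 terminal taxa: G, H, I, J, O, Q.

6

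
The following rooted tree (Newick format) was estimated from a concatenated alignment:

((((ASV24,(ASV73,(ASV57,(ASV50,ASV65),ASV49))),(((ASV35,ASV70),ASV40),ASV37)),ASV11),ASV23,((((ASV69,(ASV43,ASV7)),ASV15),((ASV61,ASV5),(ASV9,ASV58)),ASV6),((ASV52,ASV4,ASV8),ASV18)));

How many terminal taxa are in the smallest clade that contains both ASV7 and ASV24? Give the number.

The MRCA of ASV7 and ASV24 is the root, so the clade is the entire tree.
That clade contains 25 terminal taxa: ASV11, ASV15, ASV18, ASV23, ASV24, ASV35, ASV37, ASV4, ASV40, ASV43, ASV49, ASV5, ASV50, ASV52, ASV57, ASV58, ASV6, ASV61, ASV65, ASV69, ASV7, ASV70, ASV73, ASV8, ASV9.

25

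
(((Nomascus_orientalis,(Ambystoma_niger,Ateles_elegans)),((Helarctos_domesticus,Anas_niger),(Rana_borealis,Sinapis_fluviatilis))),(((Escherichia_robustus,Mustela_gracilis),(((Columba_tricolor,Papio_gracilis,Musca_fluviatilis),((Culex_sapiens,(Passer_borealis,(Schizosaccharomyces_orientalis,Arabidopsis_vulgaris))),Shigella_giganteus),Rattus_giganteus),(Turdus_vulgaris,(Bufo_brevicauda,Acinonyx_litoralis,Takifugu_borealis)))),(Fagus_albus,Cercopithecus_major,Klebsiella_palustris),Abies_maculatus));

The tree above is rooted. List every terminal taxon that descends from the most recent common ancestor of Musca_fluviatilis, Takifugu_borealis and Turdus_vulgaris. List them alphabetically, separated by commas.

Acinonyx_litoralis, Arabidopsis_vulgaris, Bufo_brevicauda, Columba_tricolor, Culex_sapiens, Musca_fluviatilis, Papio_gracilis, Passer_borealis, Rattus_giganteus, Schizosaccharomyces_orientalis, Shigella_giganteus, Takifugu_borealis, Turdus_vulgaris

Tracing Musca_fluviatilis: it sits inside (Columba_tricolor,Papio_gracilis,Musca_fluviatilis).
Tracing Takifugu_borealis: it sits inside (Bufo_brevicauda,Acinonyx_litoralis,Takifugu_borealis).
Tracing Turdus_vulgaris: it sits inside (Turdus_vulgaris,(Bufo_brevicauda,Acinonyx_litoralis,Takifugu_borealis)).
The smallest clade enclosing all 3 is (((Columba_tricolor,Papio_gracilis,Musca_fluviatilis),((Culex_sapiens,(Passer_borealis,(Schizosaccharomyces_orientalis,Arabidopsis_vulgaris))),Shigella_giganteus),Rattus_giganteus),(Turdus_vulgaris,(Bufo_brevicauda,Acinonyx_litoralis,Takifugu_borealis))); the answer is its 13 terminal taxa in alphabetical order.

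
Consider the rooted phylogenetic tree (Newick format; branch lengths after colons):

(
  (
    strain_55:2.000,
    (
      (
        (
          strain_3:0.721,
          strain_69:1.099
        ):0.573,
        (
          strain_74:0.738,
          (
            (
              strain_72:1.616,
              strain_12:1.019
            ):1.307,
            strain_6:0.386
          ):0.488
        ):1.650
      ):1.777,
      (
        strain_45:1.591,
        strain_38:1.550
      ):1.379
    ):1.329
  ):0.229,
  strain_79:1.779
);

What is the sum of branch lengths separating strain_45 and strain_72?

9.808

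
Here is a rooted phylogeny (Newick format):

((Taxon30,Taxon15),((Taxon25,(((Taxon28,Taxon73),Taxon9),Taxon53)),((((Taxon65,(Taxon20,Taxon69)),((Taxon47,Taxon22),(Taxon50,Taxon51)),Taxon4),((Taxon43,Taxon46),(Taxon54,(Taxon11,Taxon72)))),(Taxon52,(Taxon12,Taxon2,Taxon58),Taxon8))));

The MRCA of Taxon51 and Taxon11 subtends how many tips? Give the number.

13

The MRCA of Taxon51 and Taxon11 is the node subtending (((Taxon65,(Taxon20,Taxon69)),((Taxon47,Taxon22),(Taxon50,Taxon51)),Taxon4),((Taxon43,Taxon46),(Taxon54,(Taxon11,Taxon72)))).
That clade contains 13 terminal taxa: Taxon11, Taxon20, Taxon22, Taxon4, Taxon43, Taxon46, Taxon47, Taxon50, Taxon51, Taxon54, Taxon65, Taxon69, Taxon72.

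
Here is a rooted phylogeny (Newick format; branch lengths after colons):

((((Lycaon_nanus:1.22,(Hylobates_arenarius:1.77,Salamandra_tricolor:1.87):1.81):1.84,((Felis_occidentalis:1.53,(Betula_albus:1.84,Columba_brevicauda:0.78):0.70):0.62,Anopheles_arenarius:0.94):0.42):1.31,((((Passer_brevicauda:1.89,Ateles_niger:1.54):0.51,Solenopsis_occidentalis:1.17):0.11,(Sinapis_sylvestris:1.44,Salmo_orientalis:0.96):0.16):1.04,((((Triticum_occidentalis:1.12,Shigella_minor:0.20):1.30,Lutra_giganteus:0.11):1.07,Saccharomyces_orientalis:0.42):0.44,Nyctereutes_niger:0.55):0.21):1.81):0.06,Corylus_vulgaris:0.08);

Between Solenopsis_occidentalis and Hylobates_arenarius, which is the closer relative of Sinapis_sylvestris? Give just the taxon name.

The MRCA of Sinapis_sylvestris and Solenopsis_occidentalis subtends (((Passer_brevicauda,Ateles_niger),Solenopsis_occidentalis),(Sinapis_sylvestris,Salmo_orientalis)) (5 taxa).
The MRCA of Sinapis_sylvestris and Hylobates_arenarius subtends (((Lycaon_nanus,(Hylobates_arenarius,Salamandra_tricolor)),((Felis_occidentalis,(Betula_albus,Columba_brevicauda)),Anopheles_arenarius)),((((Passer_brevicauda,Ateles_niger),Solenopsis_occidentalis),(Sinapis_sylvestris,Salmo_orientalis)),((((Triticum_occidentalis,Shigella_minor),Lutra_giganteus),Saccharomyces_orientalis),Nyctereutes_niger))) (17 taxa).
The first is nested inside the second, so Sinapis_sylvestris shares a more recent common ancestor with Solenopsis_occidentalis.

Solenopsis_occidentalis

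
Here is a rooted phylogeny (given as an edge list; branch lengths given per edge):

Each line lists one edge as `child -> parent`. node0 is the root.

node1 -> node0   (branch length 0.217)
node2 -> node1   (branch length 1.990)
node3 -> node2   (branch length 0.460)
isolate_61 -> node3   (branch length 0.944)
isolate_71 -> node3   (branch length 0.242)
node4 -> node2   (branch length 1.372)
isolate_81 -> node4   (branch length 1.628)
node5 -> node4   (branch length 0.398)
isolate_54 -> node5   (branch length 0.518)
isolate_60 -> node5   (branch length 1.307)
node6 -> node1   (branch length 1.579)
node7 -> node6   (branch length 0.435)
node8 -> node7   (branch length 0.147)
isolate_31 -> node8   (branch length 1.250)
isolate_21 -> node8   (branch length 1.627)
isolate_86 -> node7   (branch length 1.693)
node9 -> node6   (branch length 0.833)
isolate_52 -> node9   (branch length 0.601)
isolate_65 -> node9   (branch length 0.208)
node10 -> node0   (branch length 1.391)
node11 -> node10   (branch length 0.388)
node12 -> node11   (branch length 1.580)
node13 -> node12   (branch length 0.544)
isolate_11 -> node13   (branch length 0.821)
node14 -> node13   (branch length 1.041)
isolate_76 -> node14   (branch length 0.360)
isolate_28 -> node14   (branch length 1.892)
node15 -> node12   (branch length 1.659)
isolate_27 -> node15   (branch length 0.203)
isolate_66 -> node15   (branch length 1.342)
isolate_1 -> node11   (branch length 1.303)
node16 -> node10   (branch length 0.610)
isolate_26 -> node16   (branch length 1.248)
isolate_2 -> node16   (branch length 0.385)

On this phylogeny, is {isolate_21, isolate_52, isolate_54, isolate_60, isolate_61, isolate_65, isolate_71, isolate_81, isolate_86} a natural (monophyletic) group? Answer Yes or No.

No

The MRCA of the listed taxa subtends (((isolate_61,isolate_71),(isolate_81,(isolate_54,isolate_60))),(((isolate_31,isolate_21),isolate_86),(isolate_52,isolate_65))).
That clade also contains isolate_31, which is not in the proposed group, so the group is not monophyletic.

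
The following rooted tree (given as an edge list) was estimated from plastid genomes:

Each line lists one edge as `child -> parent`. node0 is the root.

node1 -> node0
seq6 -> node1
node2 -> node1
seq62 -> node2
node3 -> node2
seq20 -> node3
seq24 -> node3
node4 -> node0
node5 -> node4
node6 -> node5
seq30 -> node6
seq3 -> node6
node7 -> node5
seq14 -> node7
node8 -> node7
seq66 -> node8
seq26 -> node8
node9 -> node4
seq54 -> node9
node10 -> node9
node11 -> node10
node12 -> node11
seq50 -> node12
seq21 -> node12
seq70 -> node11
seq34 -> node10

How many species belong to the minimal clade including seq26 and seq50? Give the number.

The MRCA of seq26 and seq50 is the node subtending (((seq30,seq3),(seq14,(seq66,seq26))),(seq54,(((seq50,seq21),seq70),seq34))).
That clade contains 10 terminal taxa: seq14, seq21, seq26, seq3, seq30, seq34, seq50, seq54, seq66, seq70.

10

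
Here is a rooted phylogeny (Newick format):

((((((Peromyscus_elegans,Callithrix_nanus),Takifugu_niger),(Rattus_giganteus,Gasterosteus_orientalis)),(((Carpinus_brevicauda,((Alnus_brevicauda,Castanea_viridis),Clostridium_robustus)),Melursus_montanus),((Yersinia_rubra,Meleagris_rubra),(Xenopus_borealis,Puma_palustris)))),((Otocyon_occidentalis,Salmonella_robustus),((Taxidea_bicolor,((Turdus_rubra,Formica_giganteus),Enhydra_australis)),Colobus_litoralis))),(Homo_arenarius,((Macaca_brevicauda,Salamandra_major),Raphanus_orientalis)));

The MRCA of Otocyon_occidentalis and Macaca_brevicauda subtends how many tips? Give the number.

The MRCA of Otocyon_occidentalis and Macaca_brevicauda is the root, so the clade is the entire tree.
That clade contains 25 terminal taxa: Alnus_brevicauda, Callithrix_nanus, Carpinus_brevicauda, Castanea_viridis, Clostridium_robustus, Colobus_litoralis, Enhydra_australis, Formica_giganteus, Gasterosteus_orientalis, Homo_arenarius, Macaca_brevicauda, Meleagris_rubra, Melursus_montanus, Otocyon_occidentalis, Peromyscus_elegans, Puma_palustris, Raphanus_orientalis, Rattus_giganteus, Salamandra_major, Salmonella_robustus, Takifugu_niger, Taxidea_bicolor, Turdus_rubra, Xenopus_borealis, Yersinia_rubra.

25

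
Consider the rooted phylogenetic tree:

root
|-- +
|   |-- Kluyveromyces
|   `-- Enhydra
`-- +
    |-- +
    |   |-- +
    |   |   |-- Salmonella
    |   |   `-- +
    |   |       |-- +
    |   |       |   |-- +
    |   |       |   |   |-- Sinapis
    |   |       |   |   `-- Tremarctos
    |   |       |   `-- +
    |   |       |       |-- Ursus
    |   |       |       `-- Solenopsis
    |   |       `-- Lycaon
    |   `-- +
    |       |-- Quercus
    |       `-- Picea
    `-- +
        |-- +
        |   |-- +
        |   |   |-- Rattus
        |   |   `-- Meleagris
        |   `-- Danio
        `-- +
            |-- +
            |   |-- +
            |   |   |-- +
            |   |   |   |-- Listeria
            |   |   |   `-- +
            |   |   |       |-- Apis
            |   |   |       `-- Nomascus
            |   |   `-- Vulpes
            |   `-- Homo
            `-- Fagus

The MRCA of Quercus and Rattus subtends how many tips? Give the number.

The MRCA of Quercus and Rattus is the node subtending (((Salmonella,(((Sinapis,Tremarctos),(Ursus,Solenopsis)),Lycaon)),(Quercus,Picea)),(((Rattus,Meleagris),Danio),((((Listeria,(Apis,Nomascus)),Vulpes),Homo),Fagus))).
That clade contains 17 terminal taxa: Apis, Danio, Fagus, Homo, Listeria, Lycaon, Meleagris, Nomascus, Picea, Quercus, Rattus, Salmonella, Sinapis, Solenopsis, Tremarctos, Ursus, Vulpes.

17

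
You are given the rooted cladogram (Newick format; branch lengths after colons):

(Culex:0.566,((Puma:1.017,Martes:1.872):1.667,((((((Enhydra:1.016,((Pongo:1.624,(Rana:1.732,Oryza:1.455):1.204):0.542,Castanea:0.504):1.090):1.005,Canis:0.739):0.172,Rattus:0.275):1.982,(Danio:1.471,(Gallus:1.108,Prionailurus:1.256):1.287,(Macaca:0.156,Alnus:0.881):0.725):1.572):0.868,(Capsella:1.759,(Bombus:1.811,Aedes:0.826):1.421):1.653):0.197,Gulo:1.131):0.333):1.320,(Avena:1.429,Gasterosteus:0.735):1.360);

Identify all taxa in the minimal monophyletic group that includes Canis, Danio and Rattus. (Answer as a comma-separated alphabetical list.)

Tracing Canis: it sits inside ((Enhydra,((Pongo,(Rana,Oryza)),Castanea)),Canis).
Tracing Danio: it sits inside (Danio,(Gallus,Prionailurus),(Macaca,Alnus)).
Tracing Rattus: it sits inside (((Enhydra,((Pongo,(Rana,Oryza)),Castanea)),Canis),Rattus).
The smallest clade enclosing all 3 is ((((Enhydra,((Pongo,(Rana,Oryza)),Castanea)),Canis),Rattus),(Danio,(Gallus,Prionailurus),(Macaca,Alnus))); the answer is its 12 terminal taxa in alphabetical order.

Alnus, Canis, Castanea, Danio, Enhydra, Gallus, Macaca, Oryza, Pongo, Prionailurus, Rana, Rattus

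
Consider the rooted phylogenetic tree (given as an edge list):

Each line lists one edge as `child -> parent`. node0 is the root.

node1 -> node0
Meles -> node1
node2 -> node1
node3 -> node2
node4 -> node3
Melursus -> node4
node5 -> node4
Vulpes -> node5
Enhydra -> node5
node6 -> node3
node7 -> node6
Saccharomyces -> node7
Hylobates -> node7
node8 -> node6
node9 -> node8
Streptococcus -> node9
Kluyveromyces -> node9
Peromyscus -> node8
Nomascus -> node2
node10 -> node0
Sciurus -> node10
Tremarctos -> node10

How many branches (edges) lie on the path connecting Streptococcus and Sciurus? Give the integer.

9

The MRCA of Streptococcus and Sciurus is the root of the tree.
From Streptococcus up to that node: 7 branches. From Sciurus up to the same node: 2 branches. Total: 7 + 2 = 9.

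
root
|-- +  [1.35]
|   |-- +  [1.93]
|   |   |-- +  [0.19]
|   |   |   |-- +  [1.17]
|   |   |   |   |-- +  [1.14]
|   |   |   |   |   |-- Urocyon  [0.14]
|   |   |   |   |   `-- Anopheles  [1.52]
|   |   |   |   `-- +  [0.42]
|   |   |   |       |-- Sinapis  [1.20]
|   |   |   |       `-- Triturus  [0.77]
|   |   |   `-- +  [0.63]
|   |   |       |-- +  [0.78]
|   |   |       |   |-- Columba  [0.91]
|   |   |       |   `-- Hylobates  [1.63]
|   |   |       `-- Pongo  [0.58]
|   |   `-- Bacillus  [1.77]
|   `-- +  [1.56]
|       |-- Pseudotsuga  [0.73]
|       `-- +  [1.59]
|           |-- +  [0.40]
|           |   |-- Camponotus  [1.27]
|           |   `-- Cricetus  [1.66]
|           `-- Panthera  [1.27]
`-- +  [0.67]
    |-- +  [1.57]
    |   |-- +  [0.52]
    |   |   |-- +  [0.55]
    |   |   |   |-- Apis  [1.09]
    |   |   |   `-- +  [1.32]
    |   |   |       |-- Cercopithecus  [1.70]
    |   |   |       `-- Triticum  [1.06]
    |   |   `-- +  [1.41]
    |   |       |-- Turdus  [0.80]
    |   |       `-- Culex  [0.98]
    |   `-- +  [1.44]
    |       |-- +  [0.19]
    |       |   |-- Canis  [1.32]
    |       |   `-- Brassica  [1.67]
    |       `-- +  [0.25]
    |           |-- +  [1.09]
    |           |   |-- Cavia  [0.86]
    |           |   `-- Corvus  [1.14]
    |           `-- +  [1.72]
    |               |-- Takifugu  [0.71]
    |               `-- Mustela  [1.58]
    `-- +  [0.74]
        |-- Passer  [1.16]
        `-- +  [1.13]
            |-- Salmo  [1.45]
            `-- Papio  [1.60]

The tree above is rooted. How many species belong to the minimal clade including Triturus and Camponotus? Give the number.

The MRCA of Triturus and Camponotus is the node subtending (((((Urocyon,Anopheles),(Sinapis,Triturus)),((Columba,Hylobates),Pongo)),Bacillus),(Pseudotsuga,((Camponotus,Cricetus),Panthera))).
That clade contains 12 terminal taxa: Anopheles, Bacillus, Camponotus, Columba, Cricetus, Hylobates, Panthera, Pongo, Pseudotsuga, Sinapis, Triturus, Urocyon.

12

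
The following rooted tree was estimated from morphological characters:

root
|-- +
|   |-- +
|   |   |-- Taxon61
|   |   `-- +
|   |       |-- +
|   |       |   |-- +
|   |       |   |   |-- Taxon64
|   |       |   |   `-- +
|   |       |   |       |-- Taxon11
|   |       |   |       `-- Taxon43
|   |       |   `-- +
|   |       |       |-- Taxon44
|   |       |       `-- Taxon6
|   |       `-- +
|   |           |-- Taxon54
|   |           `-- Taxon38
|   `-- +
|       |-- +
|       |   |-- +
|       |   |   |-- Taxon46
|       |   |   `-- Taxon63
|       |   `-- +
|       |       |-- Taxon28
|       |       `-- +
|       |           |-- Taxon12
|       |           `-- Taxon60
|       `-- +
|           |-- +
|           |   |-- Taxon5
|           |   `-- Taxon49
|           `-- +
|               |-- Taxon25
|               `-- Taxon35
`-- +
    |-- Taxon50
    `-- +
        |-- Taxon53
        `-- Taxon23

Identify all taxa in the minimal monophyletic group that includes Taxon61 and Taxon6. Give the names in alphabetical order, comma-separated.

Taxon11, Taxon38, Taxon43, Taxon44, Taxon54, Taxon6, Taxon61, Taxon64

Tracing Taxon61: it sits inside (Taxon61,(((Taxon64,(Taxon11,Taxon43)),(Taxon44,Taxon6)),(Taxon54,Taxon38))).
Tracing Taxon6: it sits inside (Taxon44,Taxon6).
The smallest clade enclosing both is (Taxon61,(((Taxon64,(Taxon11,Taxon43)),(Taxon44,Taxon6)),(Taxon54,Taxon38))); the answer is its 8 terminal taxa in alphabetical order.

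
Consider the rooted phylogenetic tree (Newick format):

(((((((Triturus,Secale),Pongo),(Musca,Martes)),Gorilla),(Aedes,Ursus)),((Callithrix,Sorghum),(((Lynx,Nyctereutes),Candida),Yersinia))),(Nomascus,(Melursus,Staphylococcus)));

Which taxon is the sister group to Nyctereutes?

Nyctereutes attaches to the tree at the node subtending (Lynx,Nyctereutes).
The other lineage descending from that same node — the sister group — is the single tip Lynx.

Lynx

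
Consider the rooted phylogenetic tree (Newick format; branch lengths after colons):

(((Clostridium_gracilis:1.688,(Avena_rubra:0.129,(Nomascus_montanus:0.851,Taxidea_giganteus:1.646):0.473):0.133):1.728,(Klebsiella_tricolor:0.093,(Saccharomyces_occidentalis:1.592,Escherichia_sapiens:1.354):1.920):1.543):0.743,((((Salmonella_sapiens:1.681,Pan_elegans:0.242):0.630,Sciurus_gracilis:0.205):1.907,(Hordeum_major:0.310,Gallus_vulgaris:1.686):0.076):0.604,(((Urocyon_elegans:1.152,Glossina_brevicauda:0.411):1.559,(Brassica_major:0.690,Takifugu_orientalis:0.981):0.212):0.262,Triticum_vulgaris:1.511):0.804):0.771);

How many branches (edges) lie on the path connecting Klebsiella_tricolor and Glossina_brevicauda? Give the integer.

8

The MRCA of Klebsiella_tricolor and Glossina_brevicauda is the root of the tree.
From Klebsiella_tricolor up to that node: 3 branches. From Glossina_brevicauda up to the same node: 5 branches. Total: 3 + 5 = 8.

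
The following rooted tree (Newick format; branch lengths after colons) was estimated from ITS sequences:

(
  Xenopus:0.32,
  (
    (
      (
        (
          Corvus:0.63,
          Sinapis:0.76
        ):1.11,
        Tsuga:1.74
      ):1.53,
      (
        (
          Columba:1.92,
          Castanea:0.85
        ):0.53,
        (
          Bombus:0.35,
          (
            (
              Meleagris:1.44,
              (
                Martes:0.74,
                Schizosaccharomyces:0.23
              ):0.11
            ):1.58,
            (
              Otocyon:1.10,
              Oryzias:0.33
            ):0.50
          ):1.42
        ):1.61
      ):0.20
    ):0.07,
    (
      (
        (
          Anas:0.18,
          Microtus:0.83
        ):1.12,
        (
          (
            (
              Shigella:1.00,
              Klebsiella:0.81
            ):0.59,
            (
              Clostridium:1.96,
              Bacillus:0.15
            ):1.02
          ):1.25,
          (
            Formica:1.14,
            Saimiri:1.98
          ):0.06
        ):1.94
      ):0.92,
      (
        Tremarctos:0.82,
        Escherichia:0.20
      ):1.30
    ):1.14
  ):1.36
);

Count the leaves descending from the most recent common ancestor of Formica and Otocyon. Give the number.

21

The MRCA of Formica and Otocyon is the node subtending ((((Corvus,Sinapis),Tsuga),((Columba,Castanea),(Bombus,((Meleagris,(Martes,Schizosaccharomyces)),(Otocyon,Oryzias))))),(((Anas,Microtus),(((Shigella,Klebsiella),(Clostridium,Bacillus)),(Formica,Saimiri))),(Tremarctos,Escherichia))).
That clade contains 21 terminal taxa: Anas, Bacillus, Bombus, Castanea, Clostridium, Columba, Corvus, Escherichia, Formica, Klebsiella, Martes, Meleagris, Microtus, Oryzias, Otocyon, Saimiri, Schizosaccharomyces, Shigella, Sinapis, Tremarctos, Tsuga.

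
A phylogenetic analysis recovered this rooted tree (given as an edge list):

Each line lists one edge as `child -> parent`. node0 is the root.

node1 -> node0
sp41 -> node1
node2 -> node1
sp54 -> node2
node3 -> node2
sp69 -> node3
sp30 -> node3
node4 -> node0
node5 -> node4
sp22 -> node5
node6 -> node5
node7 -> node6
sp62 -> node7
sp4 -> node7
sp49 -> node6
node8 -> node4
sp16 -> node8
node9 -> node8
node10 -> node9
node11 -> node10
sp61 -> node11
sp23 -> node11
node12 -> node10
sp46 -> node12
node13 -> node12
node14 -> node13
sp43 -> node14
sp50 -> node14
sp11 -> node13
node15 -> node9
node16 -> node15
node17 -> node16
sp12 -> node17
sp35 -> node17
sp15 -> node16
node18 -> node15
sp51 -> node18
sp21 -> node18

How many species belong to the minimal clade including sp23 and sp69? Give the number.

The MRCA of sp23 and sp69 is the root, so the clade is the entire tree.
That clade contains 20 terminal taxa: sp11, sp12, sp15, sp16, sp21, sp22, sp23, sp30, sp35, sp4, sp41, sp43, sp46, sp49, sp50, sp51, sp54, sp61, sp62, sp69.

20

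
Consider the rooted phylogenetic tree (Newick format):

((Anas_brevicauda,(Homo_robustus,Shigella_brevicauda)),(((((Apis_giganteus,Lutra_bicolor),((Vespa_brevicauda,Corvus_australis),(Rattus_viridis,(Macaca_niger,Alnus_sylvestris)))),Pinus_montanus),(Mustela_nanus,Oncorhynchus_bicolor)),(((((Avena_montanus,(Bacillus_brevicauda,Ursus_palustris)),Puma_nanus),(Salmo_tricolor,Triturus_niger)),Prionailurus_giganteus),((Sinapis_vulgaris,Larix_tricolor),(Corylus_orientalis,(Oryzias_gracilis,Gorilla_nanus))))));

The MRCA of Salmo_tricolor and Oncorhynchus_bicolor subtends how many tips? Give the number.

22

The MRCA of Salmo_tricolor and Oncorhynchus_bicolor is the node subtending (((((Apis_giganteus,Lutra_bicolor),((Vespa_brevicauda,Corvus_australis),(Rattus_viridis,(Macaca_niger,Alnus_sylvestris)))),Pinus_montanus),(Mustela_nanus,Oncorhynchus_bicolor)),(((((Avena_montanus,(Bacillus_brevicauda,Ursus_palustris)),Puma_nanus),(Salmo_tricolor,Triturus_niger)),Prionailurus_giganteus),((Sinapis_vulgaris,Larix_tricolor),(Corylus_orientalis,(Oryzias_gracilis,Gorilla_nanus))))).
That clade contains 22 terminal taxa: Alnus_sylvestris, Apis_giganteus, Avena_montanus, Bacillus_brevicauda, Corvus_australis, Corylus_orientalis, Gorilla_nanus, Larix_tricolor, Lutra_bicolor, Macaca_niger, Mustela_nanus, Oncorhynchus_bicolor, Oryzias_gracilis, Pinus_montanus, Prionailurus_giganteus, Puma_nanus, Rattus_viridis, Salmo_tricolor, Sinapis_vulgaris, Triturus_niger, Ursus_palustris, Vespa_brevicauda.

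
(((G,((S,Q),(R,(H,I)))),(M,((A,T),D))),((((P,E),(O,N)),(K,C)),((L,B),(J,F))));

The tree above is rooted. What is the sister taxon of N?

N attaches to the tree at the node subtending (O,N).
The other lineage descending from that same node — the sister group — is the single tip O.

O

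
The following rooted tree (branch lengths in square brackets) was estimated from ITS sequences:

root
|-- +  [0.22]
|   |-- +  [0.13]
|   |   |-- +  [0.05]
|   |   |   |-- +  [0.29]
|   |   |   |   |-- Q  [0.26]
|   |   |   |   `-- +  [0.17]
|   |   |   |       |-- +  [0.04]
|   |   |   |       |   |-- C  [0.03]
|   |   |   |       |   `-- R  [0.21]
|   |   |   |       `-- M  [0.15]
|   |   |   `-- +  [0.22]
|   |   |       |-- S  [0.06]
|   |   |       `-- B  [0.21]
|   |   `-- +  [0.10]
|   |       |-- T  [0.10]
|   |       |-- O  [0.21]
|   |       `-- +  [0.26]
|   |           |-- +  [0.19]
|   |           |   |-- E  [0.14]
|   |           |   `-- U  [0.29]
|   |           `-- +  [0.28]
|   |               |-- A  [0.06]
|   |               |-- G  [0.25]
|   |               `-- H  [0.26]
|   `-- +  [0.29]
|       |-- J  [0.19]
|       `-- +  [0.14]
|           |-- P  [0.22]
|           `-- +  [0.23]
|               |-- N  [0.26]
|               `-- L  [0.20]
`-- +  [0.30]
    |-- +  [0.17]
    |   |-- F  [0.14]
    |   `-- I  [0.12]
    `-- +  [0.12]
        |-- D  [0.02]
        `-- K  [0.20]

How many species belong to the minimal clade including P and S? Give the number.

17

The MRCA of P and S is the node subtending ((((Q,((C,R),M)),(S,B)),(T,O,((E,U),(A,G,H)))),(J,(P,(N,L)))).
That clade contains 17 terminal taxa: A, B, C, E, G, H, J, L, M, N, O, P, Q, R, S, T, U.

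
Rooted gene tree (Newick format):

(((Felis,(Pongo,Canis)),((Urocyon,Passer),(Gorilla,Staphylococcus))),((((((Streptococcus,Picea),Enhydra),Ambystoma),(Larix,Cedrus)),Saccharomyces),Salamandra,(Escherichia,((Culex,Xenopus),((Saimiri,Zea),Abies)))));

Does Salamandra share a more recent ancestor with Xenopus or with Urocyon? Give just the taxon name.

The MRCA of Salamandra and Xenopus subtends ((((((Streptococcus,Picea),Enhydra),Ambystoma),(Larix,Cedrus)),Saccharomyces),Salamandra,(Escherichia,((Culex,Xenopus),((Saimiri,Zea),Abies)))) (14 taxa).
The MRCA of Salamandra and Urocyon is the root, subtending the entire tree (21 taxa).
The first is nested inside the second, so Salamandra shares a more recent common ancestor with Xenopus.

Xenopus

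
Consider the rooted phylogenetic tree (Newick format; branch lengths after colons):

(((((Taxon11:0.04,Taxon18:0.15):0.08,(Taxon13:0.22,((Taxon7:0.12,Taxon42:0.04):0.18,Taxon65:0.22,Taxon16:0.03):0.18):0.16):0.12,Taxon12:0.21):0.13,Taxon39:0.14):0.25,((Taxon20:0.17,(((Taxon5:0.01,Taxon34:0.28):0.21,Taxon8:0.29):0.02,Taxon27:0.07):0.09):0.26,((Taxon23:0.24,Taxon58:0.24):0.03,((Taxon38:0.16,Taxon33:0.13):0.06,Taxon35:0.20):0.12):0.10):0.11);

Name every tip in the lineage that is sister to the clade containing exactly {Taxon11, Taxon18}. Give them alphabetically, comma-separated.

The clade containing exactly {Taxon11, Taxon18} attaches to the tree at the node subtending ((Taxon11,Taxon18),(Taxon13,((Taxon7,Taxon42),Taxon65,Taxon16))).
The other lineage descending from that same node — the sister group — is (Taxon13,((Taxon7,Taxon42),Taxon65,Taxon16)); its 5 tips in alphabetical order are the answer.

Taxon13, Taxon16, Taxon42, Taxon65, Taxon7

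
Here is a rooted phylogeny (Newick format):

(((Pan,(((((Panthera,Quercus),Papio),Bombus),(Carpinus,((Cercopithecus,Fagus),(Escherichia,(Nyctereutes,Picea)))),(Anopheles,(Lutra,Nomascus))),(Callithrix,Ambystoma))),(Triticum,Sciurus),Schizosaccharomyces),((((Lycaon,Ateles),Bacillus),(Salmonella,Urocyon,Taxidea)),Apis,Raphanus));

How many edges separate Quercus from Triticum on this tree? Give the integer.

The MRCA of Quercus and Triticum is the node subtending ((Pan,(((((Panthera,Quercus),Papio),Bombus),(Carpinus,((Cercopithecus,Fagus),(Escherichia,(Nyctereutes,Picea)))),(Anopheles,(Lutra,Nomascus))),(Callithrix,Ambystoma))),(Triticum,Sciurus),Schizosaccharomyces).
From Quercus up to that node: 7 branches. From Triticum up to the same node: 2 branches. Total: 7 + 2 = 9.

9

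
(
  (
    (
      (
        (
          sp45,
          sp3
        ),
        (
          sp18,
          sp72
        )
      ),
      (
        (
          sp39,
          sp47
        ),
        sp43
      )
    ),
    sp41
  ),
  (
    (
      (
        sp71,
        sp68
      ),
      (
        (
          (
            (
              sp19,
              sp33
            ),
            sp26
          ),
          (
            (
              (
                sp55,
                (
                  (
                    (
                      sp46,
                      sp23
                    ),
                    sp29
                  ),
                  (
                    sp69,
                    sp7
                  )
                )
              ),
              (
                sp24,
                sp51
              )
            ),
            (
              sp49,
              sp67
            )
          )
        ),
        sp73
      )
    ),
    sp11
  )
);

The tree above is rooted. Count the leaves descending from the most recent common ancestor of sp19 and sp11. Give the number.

17

The MRCA of sp19 and sp11 is the node subtending (((sp71,sp68),((((sp19,sp33),sp26),(((sp55,(((sp46,sp23),sp29),(sp69,sp7))),(sp24,sp51)),(sp49,sp67))),sp73)),sp11).
That clade contains 17 terminal taxa: sp11, sp19, sp23, sp24, sp26, sp29, sp33, sp46, sp49, sp51, sp55, sp67, sp68, sp69, sp7, sp71, sp73.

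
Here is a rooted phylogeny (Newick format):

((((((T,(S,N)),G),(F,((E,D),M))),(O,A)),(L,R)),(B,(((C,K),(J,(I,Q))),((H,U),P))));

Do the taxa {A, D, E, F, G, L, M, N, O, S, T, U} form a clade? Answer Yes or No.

No

The MRCA of the listed taxa is the root, so the smallest clade containing them is the whole tree.
That clade also contains B, C, H, I, J, K, P, Q, R, which are not in the proposed group, so the group is not monophyletic.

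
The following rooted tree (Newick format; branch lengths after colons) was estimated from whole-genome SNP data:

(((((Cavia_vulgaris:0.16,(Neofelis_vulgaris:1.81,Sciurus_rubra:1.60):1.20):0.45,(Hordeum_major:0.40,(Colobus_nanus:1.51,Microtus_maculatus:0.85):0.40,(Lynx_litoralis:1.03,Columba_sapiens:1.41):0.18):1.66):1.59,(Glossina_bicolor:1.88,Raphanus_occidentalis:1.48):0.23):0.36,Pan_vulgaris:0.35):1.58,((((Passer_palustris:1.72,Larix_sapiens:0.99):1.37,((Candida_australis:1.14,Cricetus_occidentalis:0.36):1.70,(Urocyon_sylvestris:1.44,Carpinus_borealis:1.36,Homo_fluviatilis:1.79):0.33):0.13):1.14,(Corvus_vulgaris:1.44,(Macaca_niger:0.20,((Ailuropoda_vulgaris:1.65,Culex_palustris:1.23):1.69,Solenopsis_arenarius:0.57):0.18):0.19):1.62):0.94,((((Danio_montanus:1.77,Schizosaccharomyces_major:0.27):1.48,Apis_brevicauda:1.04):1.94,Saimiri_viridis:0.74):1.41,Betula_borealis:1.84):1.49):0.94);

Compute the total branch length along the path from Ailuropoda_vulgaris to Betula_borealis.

9.60

The path runs Ailuropoda_vulgaris → … → MRCA → … → Betula_borealis; the MRCA is the node subtending ((((Passer_palustris,Larix_sapiens),((Candida_australis,Cricetus_occidentalis),(Urocyon_sylvestris,Carpinus_borealis,Homo_fluviatilis))),(Corvus_vulgaris,(Macaca_niger,((Ailuropoda_vulgaris,Culex_palustris),Solenopsis_arenarius)))),((((Danio_montanus,Schizosaccharomyces_major),Apis_brevicauda),Saimiri_viridis),Betula_borealis)).
Branch lengths along that path: 1.65 + 1.69 + 0.18 + 0.19 + 1.62 + 0.94 + 1.49 + 1.84 = 9.60.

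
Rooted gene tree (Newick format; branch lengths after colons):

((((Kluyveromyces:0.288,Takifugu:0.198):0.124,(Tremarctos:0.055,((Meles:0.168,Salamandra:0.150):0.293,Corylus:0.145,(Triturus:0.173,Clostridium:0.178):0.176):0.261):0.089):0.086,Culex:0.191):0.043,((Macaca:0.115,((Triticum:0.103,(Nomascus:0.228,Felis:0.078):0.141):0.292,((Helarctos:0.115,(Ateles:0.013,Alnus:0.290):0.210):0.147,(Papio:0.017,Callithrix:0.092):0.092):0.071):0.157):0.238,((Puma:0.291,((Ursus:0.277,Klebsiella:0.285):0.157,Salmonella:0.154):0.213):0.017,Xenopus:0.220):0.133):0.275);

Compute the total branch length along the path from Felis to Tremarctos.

1.454

The path runs Felis → … → MRCA → … → Tremarctos; the MRCA is the root of the tree.
Branch lengths along that path: 0.078 + 0.141 + 0.292 + 0.157 + 0.238 + 0.275 + 0.043 + 0.086 + 0.089 + 0.055 = 1.454.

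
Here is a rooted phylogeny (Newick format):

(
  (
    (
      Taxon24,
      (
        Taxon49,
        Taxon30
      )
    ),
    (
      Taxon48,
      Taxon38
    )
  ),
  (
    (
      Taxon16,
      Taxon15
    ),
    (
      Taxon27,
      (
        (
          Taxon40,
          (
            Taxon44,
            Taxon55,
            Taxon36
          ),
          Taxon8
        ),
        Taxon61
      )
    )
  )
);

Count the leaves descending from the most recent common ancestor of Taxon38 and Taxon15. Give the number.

The MRCA of Taxon38 and Taxon15 is the root, so the clade is the entire tree.
That clade contains 14 terminal taxa: Taxon15, Taxon16, Taxon24, Taxon27, Taxon30, Taxon36, Taxon38, Taxon40, Taxon44, Taxon48, Taxon49, Taxon55, Taxon61, Taxon8.

14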